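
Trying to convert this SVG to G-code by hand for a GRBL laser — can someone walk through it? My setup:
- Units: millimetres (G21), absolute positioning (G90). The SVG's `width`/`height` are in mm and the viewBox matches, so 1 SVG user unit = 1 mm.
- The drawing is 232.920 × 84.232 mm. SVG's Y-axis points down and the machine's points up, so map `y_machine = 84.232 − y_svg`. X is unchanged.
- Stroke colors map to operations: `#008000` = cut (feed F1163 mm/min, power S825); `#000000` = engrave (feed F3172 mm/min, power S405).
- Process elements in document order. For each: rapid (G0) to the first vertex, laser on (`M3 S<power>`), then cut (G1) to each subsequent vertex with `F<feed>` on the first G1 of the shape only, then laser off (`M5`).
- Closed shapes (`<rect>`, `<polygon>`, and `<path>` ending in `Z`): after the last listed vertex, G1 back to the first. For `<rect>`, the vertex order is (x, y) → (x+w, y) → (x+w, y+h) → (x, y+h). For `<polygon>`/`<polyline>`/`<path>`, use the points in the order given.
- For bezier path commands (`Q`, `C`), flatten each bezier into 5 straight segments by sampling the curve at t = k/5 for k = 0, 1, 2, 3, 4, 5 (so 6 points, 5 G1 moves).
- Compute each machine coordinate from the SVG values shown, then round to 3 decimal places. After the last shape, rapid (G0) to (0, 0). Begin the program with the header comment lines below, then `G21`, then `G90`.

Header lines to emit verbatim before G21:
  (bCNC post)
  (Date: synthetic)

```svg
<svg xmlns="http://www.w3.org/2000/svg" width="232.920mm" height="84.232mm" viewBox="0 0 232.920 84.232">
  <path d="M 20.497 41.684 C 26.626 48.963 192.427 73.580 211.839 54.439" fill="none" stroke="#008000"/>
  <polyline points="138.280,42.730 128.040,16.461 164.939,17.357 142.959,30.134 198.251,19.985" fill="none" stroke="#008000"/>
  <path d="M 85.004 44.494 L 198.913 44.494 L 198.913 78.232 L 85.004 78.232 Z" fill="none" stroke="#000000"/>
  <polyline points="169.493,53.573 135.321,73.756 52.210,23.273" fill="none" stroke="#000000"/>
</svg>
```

(bCNC post)
(Date: synthetic)
G21
G90
G0 X20.497 Y42.548
M3 S825
G1 X40.887 Y36.589 F1163
G1 X84.906 Y29.401
G1 X137.866 Y23.917
G1 X185.074 Y23.071
G1 X211.839 Y29.793
M5
G0 X138.280 Y41.502
M3 S825
G1 X128.040 Y67.771 F1163
G1 X164.939 Y66.875
G1 X142.959 Y54.098
G1 X198.251 Y64.247
M5
G0 X85.004 Y39.738
M3 S405
G1 X198.913 Y39.738 F3172
G1 X198.913 Y6.000
G1 X85.004 Y6.000
G1 X85.004 Y39.738
M5
G0 X169.493 Y30.659
M3 S405
G1 X135.321 Y10.476 F3172
G1 X52.210 Y60.959
M5
G0 X0.000 Y0.000

viewBox `0 0 232.920 84.232` with mm width/height → 1 unit = 1 mm. Flip: y_m = 84.232 − y_svg.

**Shape 1** — `<path>` cubic bezier, stroke `#008000` → cut (S825, F1163). Control points (SVG): P0=(20.497,41.684), P1=(26.626,48.963), P2=(192.427,73.580), P3=(211.839,54.439); sampled at t=k/5. Machine vertices: (20.497,42.548) → (40.887,36.589) → (84.906,29.401) → (137.866,23.917) → (185.074,23.071) → (211.839,29.793). Open path.

**Shape 2** — `<polyline>` open polyline, stroke `#008000` → cut (S825, F1163). Machine vertices: (138.280,41.502) → (128.040,67.771) → (164.939,66.875) → (142.959,54.098) → (198.251,64.247). Open path.

**Shape 3** — `<path>` rectangle, stroke `#000000` → engrave (S405, F3172). Machine vertices: (85.004,39.738) → (198.913,39.738) → (198.913,6.000) → (85.004,6.000) → (85.004,39.738). Closed: final G1 returns to the first vertex.

**Shape 4** — `<polyline>` open polyline, stroke `#000000` → engrave (S405, F3172). Machine vertices: (169.493,30.659) → (135.321,10.476) → (52.210,60.959). Open path.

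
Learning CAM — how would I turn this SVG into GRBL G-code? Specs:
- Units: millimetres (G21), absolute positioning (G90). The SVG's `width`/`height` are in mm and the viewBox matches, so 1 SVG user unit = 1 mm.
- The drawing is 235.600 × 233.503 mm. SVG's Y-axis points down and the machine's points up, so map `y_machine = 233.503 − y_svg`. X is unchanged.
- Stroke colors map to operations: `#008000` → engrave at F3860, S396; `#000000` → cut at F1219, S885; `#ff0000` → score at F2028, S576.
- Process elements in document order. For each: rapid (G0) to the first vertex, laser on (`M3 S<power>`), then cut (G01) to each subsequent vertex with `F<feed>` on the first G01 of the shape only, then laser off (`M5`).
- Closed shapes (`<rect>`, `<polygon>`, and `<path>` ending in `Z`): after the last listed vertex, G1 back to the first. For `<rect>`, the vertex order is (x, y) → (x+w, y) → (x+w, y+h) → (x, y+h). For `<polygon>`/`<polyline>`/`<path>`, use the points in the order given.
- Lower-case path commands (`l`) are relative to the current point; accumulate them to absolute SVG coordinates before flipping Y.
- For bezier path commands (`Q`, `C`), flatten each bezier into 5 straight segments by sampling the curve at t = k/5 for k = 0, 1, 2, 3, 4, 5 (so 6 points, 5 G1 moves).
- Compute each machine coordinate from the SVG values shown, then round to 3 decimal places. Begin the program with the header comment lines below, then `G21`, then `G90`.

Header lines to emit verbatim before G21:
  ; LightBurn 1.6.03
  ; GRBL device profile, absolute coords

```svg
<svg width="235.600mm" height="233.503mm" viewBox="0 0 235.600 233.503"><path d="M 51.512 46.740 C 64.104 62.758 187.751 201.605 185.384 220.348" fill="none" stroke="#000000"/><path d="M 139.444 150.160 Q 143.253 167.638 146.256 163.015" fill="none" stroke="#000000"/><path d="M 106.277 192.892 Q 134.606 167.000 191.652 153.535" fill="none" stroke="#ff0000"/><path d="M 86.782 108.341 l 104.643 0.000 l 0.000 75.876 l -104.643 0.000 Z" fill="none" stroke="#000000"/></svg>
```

viewBox `0 0 235.600 233.503` with mm width/height → 1 unit = 1 mm. Flip: y_m = 233.503 − y_svg.

**Shape 1** — `<path>` cubic bezier, stroke `#000000` → cut (S885, F1219). Control points (SVG): P0=(51.512,46.740), P1=(64.104,62.758), P2=(187.751,201.605), P3=(185.384,220.348); sampled at t=k/5. Machine vertices: (51.512,186.763) → (70.497,164.356) → (104.756,124.131) → (142.910,77.749) → (173.579,36.870) → (185.384,13.155). Open path.

**Shape 2** — `<path>` quadratic bezier, stroke `#000000` → cut (S885, F1219). Control points (SVG): P0=(139.444,150.160), P1=(143.253,167.638), P2=(146.256,163.015); sampled at t=k/5. Machine vertices: (139.444,83.343) → (140.935,77.236) → (142.362,72.897) → (143.725,70.326) → (145.023,69.523) → (146.256,70.488). Open path.

**Shape 3** — `<path>` quadratic bezier, stroke `#ff0000` → score (S576, F2028). Control points (SVG): P0=(106.277,192.892), P1=(134.606,167.000), P2=(191.652,153.535); sampled at t=k/5. Machine vertices: (106.277,40.611) → (118.757,50.471) → (133.535,59.336) → (150.610,67.208) → (169.982,74.085) → (191.652,79.968). Open path.

**Shape 4** — `<path>` rectangle, stroke `#000000` → cut (S885, F1219). Machine vertices: (86.782,125.162) → (191.425,125.162) → (191.425,49.286) → (86.782,49.286) → (86.782,125.162). Closed: final G1 returns to the first vertex.

; LightBurn 1.6.03
; GRBL device profile, absolute coords
G21
G90
G0 X51.512 Y186.763
M3 S885
G01 X70.497 Y164.356 F1219
G01 X104.756 Y124.131
G01 X142.910 Y77.749
G01 X173.579 Y36.870
G01 X185.384 Y13.155
M5
G0 X139.444 Y83.343
M3 S885
G01 X140.935 Y77.236 F1219
G01 X142.362 Y72.897
G01 X143.725 Y70.326
G01 X145.023 Y69.523
G01 X146.256 Y70.488
M5
G0 X106.277 Y40.611
M3 S576
G01 X118.757 Y50.471 F2028
G01 X133.535 Y59.336
G01 X150.610 Y67.208
G01 X169.982 Y74.085
G01 X191.652 Y79.968
M5
G0 X86.782 Y125.162
M3 S885
G01 X191.425 Y125.162 F1219
G01 X191.425 Y49.286
G01 X86.782 Y49.286
G01 X86.782 Y125.162
M5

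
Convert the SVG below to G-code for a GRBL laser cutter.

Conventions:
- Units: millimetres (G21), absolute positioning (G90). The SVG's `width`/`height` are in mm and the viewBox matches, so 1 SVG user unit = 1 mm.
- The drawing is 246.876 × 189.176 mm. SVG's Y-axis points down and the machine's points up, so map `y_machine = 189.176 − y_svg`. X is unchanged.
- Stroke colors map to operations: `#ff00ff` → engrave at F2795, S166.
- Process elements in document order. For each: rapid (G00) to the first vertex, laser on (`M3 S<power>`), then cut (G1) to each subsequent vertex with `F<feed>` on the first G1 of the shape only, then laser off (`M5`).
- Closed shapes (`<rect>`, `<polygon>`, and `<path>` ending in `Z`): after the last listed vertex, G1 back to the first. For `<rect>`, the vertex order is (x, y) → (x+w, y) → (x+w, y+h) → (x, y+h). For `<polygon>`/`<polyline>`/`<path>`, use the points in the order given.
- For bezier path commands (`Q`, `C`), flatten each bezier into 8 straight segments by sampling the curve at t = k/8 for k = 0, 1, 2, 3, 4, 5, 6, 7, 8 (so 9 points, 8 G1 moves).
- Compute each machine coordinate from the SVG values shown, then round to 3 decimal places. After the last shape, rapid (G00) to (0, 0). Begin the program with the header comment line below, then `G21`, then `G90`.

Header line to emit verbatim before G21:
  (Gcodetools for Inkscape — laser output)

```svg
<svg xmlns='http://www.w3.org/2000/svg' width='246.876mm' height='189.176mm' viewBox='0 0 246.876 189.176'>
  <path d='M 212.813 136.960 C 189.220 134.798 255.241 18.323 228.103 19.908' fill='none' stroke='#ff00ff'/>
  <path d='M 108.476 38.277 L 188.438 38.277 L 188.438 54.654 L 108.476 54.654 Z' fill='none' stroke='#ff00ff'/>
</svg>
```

1 u = 1 mm; y_m = 189.176 − y.

[1] `<path>` cubic bezier, #ff00ff→engrave S166 F2795: (212.813,52.216) → (207.809,57.931) → (209.065,71.640) → (214.438,90.620) → (221.787,112.147) → (228.970,133.499) → (233.845,151.951) → (234.270,164.782) → (228.103,169.268)

[2] `<path>` rectangle, #ff00ff→engrave S166 F2795: (108.476,150.899) → (188.438,150.899) → (188.438,134.522) → (108.476,134.522) → (108.476,150.899) (closed)

(Gcodetools for Inkscape — laser output)
G21
G90
G00 X212.813 Y52.216
M3 S166
G1 X207.809 Y57.931 F2795
G1 X209.065 Y71.640
G1 X214.438 Y90.620
G1 X221.787 Y112.147
G1 X228.970 Y133.499
G1 X233.845 Y151.951
G1 X234.270 Y164.782
G1 X228.103 Y169.268
M5
G00 X108.476 Y150.899
M3 S166
G1 X188.438 Y150.899 F2795
G1 X188.438 Y134.522
G1 X108.476 Y134.522
G1 X108.476 Y150.899
M5
G00 X0.000 Y0.000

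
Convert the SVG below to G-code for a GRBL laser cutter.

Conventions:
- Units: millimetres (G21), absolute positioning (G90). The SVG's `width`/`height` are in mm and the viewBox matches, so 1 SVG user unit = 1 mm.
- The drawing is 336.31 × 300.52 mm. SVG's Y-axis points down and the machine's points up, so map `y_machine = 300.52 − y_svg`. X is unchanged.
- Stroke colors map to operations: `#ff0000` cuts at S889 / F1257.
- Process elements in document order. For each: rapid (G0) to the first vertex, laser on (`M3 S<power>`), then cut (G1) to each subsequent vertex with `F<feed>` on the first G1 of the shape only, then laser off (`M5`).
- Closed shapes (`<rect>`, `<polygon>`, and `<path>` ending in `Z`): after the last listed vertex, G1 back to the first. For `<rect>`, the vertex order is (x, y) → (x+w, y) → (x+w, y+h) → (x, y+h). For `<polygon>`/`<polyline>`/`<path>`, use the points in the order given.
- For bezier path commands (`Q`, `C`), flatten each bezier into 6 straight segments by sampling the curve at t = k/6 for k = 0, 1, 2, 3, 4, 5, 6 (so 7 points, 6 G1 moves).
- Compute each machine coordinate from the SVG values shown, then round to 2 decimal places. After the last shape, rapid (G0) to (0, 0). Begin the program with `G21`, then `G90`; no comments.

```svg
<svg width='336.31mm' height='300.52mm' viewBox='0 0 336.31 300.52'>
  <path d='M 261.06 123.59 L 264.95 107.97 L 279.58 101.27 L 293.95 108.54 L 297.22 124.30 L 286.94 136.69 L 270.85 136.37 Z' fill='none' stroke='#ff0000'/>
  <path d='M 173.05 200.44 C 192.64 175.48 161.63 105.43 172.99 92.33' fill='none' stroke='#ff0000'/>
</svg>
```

Since the viewBox matches the mm dimensions, user units are millimetres directly. The only transform is the Y-flip y_m = 300.52 − y_svg.

Shape 1 is a regular polygon drawn with `<path>`. Its stroke #ff0000 means cut at S889, F1257. After flipping Y the toolpath is (261.06,176.93) → (264.95,192.55) → (279.58,199.25) → (293.95,191.98) → (297.22,176.22) → (286.94,163.83) → (270.85,164.15) → (261.06,176.93), returning to the start.

Shape 2 is a cubic bezier drawn with `<path>`. Its stroke #ff0000 means cut at S889, F1257. After flipping Y the toolpath is (173.05,100.08) → (179.06,115.85) → (179.22,136.29) → (176.11,158.58) → (172.31,179.89) → (170.41,197.37) → (172.99,208.19).

G21
G90
G0 X261.06 Y176.93
M3 S889
G1 X264.95 Y192.55 F1257
G1 X279.58 Y199.25
G1 X293.95 Y191.98
G1 X297.22 Y176.22
G1 X286.94 Y163.83
G1 X270.85 Y164.15
G1 X261.06 Y176.93
M5
G0 X173.05 Y100.08
M3 S889
G1 X179.06 Y115.85 F1257
G1 X179.22 Y136.29
G1 X176.11 Y158.58
G1 X172.31 Y179.89
G1 X170.41 Y197.37
G1 X172.99 Y208.19
M5
G0 X0.00 Y0.00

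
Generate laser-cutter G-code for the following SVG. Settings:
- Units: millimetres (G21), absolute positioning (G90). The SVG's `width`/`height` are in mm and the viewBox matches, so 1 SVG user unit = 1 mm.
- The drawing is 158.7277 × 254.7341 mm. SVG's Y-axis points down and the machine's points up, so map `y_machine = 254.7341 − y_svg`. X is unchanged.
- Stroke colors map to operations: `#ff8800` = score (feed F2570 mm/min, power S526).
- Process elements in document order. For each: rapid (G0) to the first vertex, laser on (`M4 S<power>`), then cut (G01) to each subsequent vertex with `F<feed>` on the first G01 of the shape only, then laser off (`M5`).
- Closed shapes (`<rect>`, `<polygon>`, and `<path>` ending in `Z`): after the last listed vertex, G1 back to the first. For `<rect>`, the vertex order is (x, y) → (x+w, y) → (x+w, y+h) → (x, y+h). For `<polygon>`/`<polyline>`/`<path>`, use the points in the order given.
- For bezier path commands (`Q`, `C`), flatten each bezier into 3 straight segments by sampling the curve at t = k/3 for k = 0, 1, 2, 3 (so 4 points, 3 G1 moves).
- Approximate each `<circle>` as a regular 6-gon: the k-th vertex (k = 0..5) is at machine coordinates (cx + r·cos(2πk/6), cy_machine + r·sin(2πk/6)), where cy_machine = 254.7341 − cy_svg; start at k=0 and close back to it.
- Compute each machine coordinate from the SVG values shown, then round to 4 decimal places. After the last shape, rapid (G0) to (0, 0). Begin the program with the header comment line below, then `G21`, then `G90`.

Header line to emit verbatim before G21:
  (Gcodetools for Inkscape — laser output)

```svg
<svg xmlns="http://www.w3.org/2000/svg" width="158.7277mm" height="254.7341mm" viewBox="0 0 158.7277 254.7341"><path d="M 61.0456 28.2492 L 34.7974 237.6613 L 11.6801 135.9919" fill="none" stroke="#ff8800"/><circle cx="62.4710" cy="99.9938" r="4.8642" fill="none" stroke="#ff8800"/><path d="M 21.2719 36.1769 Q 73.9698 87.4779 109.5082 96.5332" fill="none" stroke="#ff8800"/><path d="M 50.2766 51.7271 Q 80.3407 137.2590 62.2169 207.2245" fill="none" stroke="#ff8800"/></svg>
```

viewBox `0 0 158.7277 254.7341` with mm width/height → 1 unit = 1 mm. Flip: y_m = 254.7341 − y_svg.

**Shape 1** — `<path>` open polyline, stroke `#ff8800` → score (S526, F2570). Machine vertices: (61.0456,226.4849) → (34.7974,17.0728) → (11.6801,118.7422). Open path.

**Shape 2** — `<circle>` circle, stroke `#ff8800` → score (S526, F2570). Machine vertices: (67.3352,154.7403) → (64.9031,158.9528) → (60.0389,158.9528) → (57.6068,154.7403) → (60.0389,150.5278) → (64.9031,150.5278) → (67.3352,154.7403). Closed: final G1 returns to the first vertex.

**Shape 3** — `<path>` quadratic bezier, stroke `#ff8800` → score (S526, F2570). Control points (SVG): P0=(21.2719,36.1769), P1=(73.9698,87.4779), P2=(109.5082,96.5332); sampled at t=k/3. Machine vertices: (21.2719,218.5572) → (54.4972,189.0505) → (83.9093,168.9317) → (109.5082,158.2009). Open path.

**Shape 4** — `<path>` quadratic bezier, stroke `#ff8800` → score (S526, F2570). Control points (SVG): P0=(50.2766,51.7271), P1=(80.3407,137.2590), P2=(62.2169,207.2245); sampled at t=k/3. Machine vertices: (50.2766,203.0070) → (64.9651,147.7153) → (68.9452,95.8829) → (62.2169,47.5096). Open path.

(Gcodetools for Inkscape — laser output)
G21
G90
G0 X61.0456 Y226.4849
M4 S526
G01 X34.7974 Y17.0728 F2570
G01 X11.6801 Y118.7422
M5
G0 X67.3352 Y154.7403
M4 S526
G01 X64.9031 Y158.9528 F2570
G01 X60.0389 Y158.9528
G01 X57.6068 Y154.7403
G01 X60.0389 Y150.5278
G01 X64.9031 Y150.5278
G01 X67.3352 Y154.7403
M5
G0 X21.2719 Y218.5572
M4 S526
G01 X54.4972 Y189.0505 F2570
G01 X83.9093 Y168.9317
G01 X109.5082 Y158.2009
M5
G0 X50.2766 Y203.0070
M4 S526
G01 X64.9651 Y147.7153 F2570
G01 X68.9452 Y95.8829
G01 X62.2169 Y47.5096
M5
G0 X0.0000 Y0.0000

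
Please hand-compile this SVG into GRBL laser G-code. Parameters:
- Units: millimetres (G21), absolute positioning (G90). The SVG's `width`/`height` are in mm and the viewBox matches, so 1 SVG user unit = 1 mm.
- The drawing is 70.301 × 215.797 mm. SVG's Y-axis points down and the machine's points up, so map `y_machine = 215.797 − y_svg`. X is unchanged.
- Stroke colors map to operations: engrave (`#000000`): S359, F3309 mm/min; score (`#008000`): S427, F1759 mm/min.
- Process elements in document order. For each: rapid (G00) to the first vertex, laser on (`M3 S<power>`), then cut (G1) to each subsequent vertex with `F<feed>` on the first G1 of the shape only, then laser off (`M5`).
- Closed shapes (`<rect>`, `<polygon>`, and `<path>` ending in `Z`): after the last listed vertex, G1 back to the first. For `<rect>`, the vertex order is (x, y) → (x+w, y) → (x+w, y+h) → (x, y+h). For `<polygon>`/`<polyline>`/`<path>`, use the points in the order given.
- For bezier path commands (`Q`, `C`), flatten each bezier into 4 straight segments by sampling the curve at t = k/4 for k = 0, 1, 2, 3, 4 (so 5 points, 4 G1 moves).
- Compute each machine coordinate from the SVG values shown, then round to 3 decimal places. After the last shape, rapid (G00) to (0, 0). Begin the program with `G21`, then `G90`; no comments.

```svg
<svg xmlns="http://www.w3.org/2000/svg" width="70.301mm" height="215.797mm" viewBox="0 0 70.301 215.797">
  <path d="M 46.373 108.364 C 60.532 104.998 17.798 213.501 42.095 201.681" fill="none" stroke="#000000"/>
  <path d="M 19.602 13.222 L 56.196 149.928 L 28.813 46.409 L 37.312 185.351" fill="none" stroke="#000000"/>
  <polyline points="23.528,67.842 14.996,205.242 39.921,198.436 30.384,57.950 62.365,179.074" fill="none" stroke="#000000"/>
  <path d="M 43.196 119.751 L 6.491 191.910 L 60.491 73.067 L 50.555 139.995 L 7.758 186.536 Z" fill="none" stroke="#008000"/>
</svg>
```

viewBox `0 0 70.301 215.797` with mm width/height → 1 unit = 1 mm. Flip: y_m = 215.797 − y_svg.

**Shape 1** — `<path>` cubic bezier, stroke `#000000` → engrave (S359, F3309). Control points (SVG): P0=(46.373,108.364), P1=(60.532,104.998), P2=(17.798,213.501), P3=(42.095,201.681); sampled at t=k/4. Machine vertices: (46.373,107.433) → (48.261,92.610) → (40.432,57.604) → (34.504,24.184) → (42.095,14.116). Open path.

**Shape 2** — `<path>` open polyline, stroke `#000000` → engrave (S359, F3309). Machine vertices: (19.602,202.575) → (56.196,65.869) → (28.813,169.388) → (37.312,30.446). Open path.

**Shape 3** — `<polyline>` open polyline, stroke `#000000` → engrave (S359, F3309). Machine vertices: (23.528,147.955) → (14.996,10.555) → (39.921,17.361) → (30.384,157.847) → (62.365,36.723). Open path.

**Shape 4** — `<path>` closed polygon, stroke `#008000` → score (S427, F1759). Machine vertices: (43.196,96.046) → (6.491,23.887) → (60.491,142.730) → (50.555,75.802) → (7.758,29.261) → (43.196,96.046). Closed: final G1 returns to the first vertex.

G21
G90
G00 X46.373 Y107.433
M3 S359
G1 X48.261 Y92.610 F3309
G1 X40.432 Y57.604
G1 X34.504 Y24.184
G1 X42.095 Y14.116
M5
G00 X19.602 Y202.575
M3 S359
G1 X56.196 Y65.869 F3309
G1 X28.813 Y169.388
G1 X37.312 Y30.446
M5
G00 X23.528 Y147.955
M3 S359
G1 X14.996 Y10.555 F3309
G1 X39.921 Y17.361
G1 X30.384 Y157.847
G1 X62.365 Y36.723
M5
G00 X43.196 Y96.046
M3 S427
G1 X6.491 Y23.887 F1759
G1 X60.491 Y142.730
G1 X50.555 Y75.802
G1 X7.758 Y29.261
G1 X43.196 Y96.046
M5
G00 X0.000 Y0.000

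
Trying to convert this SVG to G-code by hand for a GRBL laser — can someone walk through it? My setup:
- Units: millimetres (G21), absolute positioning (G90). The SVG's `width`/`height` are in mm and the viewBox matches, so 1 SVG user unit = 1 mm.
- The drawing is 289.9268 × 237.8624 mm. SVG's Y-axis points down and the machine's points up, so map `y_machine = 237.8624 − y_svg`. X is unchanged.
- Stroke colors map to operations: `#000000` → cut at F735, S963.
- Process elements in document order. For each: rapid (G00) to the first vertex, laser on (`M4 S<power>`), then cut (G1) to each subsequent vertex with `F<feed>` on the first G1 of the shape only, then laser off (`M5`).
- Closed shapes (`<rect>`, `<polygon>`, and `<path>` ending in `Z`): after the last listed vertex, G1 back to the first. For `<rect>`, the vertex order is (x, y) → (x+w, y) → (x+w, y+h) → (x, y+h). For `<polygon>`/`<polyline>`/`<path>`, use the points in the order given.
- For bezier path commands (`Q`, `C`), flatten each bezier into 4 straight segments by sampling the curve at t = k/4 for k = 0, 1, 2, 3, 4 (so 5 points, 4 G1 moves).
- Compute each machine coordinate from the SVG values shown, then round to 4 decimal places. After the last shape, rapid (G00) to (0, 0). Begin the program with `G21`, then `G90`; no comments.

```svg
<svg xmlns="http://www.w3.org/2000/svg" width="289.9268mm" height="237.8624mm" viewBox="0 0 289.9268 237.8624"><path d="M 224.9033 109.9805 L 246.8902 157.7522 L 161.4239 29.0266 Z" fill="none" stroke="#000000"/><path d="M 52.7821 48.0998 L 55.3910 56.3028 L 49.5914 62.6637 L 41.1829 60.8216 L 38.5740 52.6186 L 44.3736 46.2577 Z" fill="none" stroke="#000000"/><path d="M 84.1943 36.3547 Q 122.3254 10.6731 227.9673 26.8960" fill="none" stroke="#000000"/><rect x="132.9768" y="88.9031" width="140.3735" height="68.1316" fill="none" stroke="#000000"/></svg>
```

viewBox `0 0 289.9268 237.8624` with mm width/height → 1 unit = 1 mm. Flip: y_m = 237.8624 − y_svg.

**Shape 1** — `<path>` closed polygon, stroke `#000000` → cut (S963, F735). Machine vertices: (224.9033,127.8819) → (246.8902,80.1102) → (161.4239,208.8358) → (224.9033,127.8819). Closed: final G1 returns to the first vertex.

**Shape 2** — `<path>` regular polygon, stroke `#000000` → cut (S963, F735). Machine vertices: (52.7821,189.7626) → (55.3910,181.5596) → (49.5914,175.1987) → (41.1829,177.0408) → (38.5740,185.2438) → (44.3736,191.6047) → (52.7821,189.7626). Closed: final G1 returns to the first vertex.

**Shape 3** — `<path>` quadratic bezier, stroke `#000000` → cut (S963, F735). Control points (SVG): P0=(84.1943,36.3547), P1=(122.3254,10.6731), P2=(227.9673,26.8960); sampled at t=k/4. Machine vertices: (84.1943,201.5077) → (107.4793,211.7295) → (139.2031,216.7132) → (179.3658,216.4588) → (227.9673,210.9664). Open path.

**Shape 4** — `<rect>` rectangle, stroke `#000000` → cut (S963, F735). Machine vertices: (132.9768,148.9593) → (273.3503,148.9593) → (273.3503,80.8277) → (132.9768,80.8277) → (132.9768,148.9593). Closed: final G1 returns to the first vertex.

G21
G90
G00 X224.9033 Y127.8819
M4 S963
G1 X246.8902 Y80.1102 F735
G1 X161.4239 Y208.8358
G1 X224.9033 Y127.8819
M5
G00 X52.7821 Y189.7626
M4 S963
G1 X55.3910 Y181.5596 F735
G1 X49.5914 Y175.1987
G1 X41.1829 Y177.0408
G1 X38.5740 Y185.2438
G1 X44.3736 Y191.6047
G1 X52.7821 Y189.7626
M5
G00 X84.1943 Y201.5077
M4 S963
G1 X107.4793 Y211.7295 F735
G1 X139.2031 Y216.7132
G1 X179.3658 Y216.4588
G1 X227.9673 Y210.9664
M5
G00 X132.9768 Y148.9593
M4 S963
G1 X273.3503 Y148.9593 F735
G1 X273.3503 Y80.8277
G1 X132.9768 Y80.8277
G1 X132.9768 Y148.9593
M5
G00 X0.0000 Y0.0000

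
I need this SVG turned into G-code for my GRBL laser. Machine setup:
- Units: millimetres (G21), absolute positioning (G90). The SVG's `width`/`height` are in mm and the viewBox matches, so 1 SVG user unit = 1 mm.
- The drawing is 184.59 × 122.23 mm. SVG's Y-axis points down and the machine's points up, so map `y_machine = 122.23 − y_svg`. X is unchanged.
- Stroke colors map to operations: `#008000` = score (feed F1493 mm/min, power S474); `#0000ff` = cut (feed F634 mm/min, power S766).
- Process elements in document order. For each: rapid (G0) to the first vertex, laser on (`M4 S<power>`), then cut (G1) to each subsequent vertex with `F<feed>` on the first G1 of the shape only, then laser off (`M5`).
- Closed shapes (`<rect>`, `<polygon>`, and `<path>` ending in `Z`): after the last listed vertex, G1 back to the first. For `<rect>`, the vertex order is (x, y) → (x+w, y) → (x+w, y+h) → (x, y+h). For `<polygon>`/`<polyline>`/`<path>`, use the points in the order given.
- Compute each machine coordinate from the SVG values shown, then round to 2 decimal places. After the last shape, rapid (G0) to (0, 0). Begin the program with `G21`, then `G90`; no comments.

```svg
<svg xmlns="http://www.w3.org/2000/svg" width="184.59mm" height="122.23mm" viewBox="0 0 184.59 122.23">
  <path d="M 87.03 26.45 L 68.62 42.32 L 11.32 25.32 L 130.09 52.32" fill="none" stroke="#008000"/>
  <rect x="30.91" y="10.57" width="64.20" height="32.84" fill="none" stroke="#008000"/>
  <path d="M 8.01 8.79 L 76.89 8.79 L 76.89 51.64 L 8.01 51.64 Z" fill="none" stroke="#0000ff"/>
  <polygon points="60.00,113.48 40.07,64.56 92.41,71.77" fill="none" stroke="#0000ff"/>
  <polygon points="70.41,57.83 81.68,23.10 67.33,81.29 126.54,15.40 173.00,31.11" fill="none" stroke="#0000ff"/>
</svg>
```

1 u = 1 mm; y_m = 122.23 − y.

[1] `<path>` open polyline, #008000→score S474 F1493: (87.03,95.78) → (68.62,79.91) → (11.32,96.91) → (130.09,69.91)

[2] `<rect>` rectangle, #008000→score S474 F1493: (30.91,111.66) → (95.11,111.66) → (95.11,78.82) → (30.91,78.82) → (30.91,111.66) (closed)

[3] `<path>` rectangle, #0000ff→cut S766 F634: (8.01,113.44) → (76.89,113.44) → (76.89,70.59) → (8.01,70.59) → (8.01,113.44) (closed)

[4] `<polygon>` regular polygon, #0000ff→cut S766 F634: (60.00,8.75) → (40.07,57.67) → (92.41,50.46) → (60.00,8.75) (closed)

[5] `<polygon>` closed polygon, #0000ff→cut S766 F634: (70.41,64.40) → (81.68,99.13) → (67.33,40.94) → (126.54,106.83) → (173.00,91.12) → (70.41,64.40) (closed)

G21
G90
G0 X87.03 Y95.78
M4 S474
G1 X68.62 Y79.91 F1493
G1 X11.32 Y96.91
G1 X130.09 Y69.91
M5
G0 X30.91 Y111.66
M4 S474
G1 X95.11 Y111.66 F1493
G1 X95.11 Y78.82
G1 X30.91 Y78.82
G1 X30.91 Y111.66
M5
G0 X8.01 Y113.44
M4 S766
G1 X76.89 Y113.44 F634
G1 X76.89 Y70.59
G1 X8.01 Y70.59
G1 X8.01 Y113.44
M5
G0 X60.00 Y8.75
M4 S766
G1 X40.07 Y57.67 F634
G1 X92.41 Y50.46
G1 X60.00 Y8.75
M5
G0 X70.41 Y64.40
M4 S766
G1 X81.68 Y99.13 F634
G1 X67.33 Y40.94
G1 X126.54 Y106.83
G1 X173.00 Y91.12
G1 X70.41 Y64.40
M5
G0 X0.00 Y0.00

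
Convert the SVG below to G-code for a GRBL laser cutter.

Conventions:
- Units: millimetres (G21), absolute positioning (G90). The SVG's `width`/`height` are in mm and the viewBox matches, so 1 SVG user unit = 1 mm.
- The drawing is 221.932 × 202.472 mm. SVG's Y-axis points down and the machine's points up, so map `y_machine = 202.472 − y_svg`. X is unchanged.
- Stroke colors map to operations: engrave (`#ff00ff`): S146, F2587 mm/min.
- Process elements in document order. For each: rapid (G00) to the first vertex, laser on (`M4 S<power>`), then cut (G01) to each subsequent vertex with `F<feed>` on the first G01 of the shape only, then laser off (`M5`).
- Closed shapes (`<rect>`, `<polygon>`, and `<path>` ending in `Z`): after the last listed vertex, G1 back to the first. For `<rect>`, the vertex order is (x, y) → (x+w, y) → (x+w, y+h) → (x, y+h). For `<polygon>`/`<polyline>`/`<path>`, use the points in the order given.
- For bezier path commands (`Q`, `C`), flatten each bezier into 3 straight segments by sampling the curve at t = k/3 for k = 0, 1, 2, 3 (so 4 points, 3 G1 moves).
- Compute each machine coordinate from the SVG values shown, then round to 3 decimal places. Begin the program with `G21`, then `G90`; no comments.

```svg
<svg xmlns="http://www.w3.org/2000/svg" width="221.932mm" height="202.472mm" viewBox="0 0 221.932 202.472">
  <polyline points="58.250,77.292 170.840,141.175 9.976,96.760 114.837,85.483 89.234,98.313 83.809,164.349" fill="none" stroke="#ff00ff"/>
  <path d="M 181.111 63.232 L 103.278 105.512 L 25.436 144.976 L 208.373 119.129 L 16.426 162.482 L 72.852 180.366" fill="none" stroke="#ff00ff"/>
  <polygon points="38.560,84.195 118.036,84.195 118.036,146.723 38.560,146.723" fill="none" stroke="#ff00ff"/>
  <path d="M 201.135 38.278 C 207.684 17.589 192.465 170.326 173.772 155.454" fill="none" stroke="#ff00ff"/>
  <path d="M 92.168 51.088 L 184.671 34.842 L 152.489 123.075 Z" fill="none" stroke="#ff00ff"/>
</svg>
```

G21
G90
G00 X58.250 Y125.180
M4 S146
G01 X170.840 Y61.297 F2587
G01 X9.976 Y105.712
G01 X114.837 Y116.989
G01 X89.234 Y104.159
G01 X83.809 Y38.123
M5
G00 X181.111 Y139.240
M4 S146
G01 X103.278 Y96.960 F2587
G01 X25.436 Y57.496
G01 X208.373 Y83.343
G01 X16.426 Y39.990
G01 X72.852 Y22.106
M5
G00 X38.560 Y118.277
M4 S146
G01 X118.036 Y118.277 F2587
G01 X118.036 Y55.749
G01 X38.560 Y55.749
G01 X38.560 Y118.277
M5
G00 X201.135 Y164.194
M4 S146
G01 X201.106 Y139.705 F2587
G01 X190.629 Y75.385
G01 X173.772 Y47.018
M5
G00 X92.168 Y151.384
M4 S146
G01 X184.671 Y167.630 F2587
G01 X152.489 Y79.397
G01 X92.168 Y151.384
M5

1 u = 1 mm; y_m = 202.472 − y.

[1] `<polyline>` open polyline, #ff00ff→engrave S146 F2587: (58.250,125.180) → (170.840,61.297) → (9.976,105.712) → (114.837,116.989) → (89.234,104.159) → (83.809,38.123)

[2] `<path>` open polyline, #ff00ff→engrave S146 F2587: (181.111,139.240) → (103.278,96.960) → (25.436,57.496) → (208.373,83.343) → (16.426,39.990) → (72.852,22.106)

[3] `<polygon>` rectangle, #ff00ff→engrave S146 F2587: (38.560,118.277) → (118.036,118.277) → (118.036,55.749) → (38.560,55.749) → (38.560,118.277) (closed)

[4] `<path>` cubic bezier, #ff00ff→engrave S146 F2587: (201.135,164.194) → (201.106,139.705) → (190.629,75.385) → (173.772,47.018)

[5] `<path>` regular polygon, #ff00ff→engrave S146 F2587: (92.168,151.384) → (184.671,167.630) → (152.489,79.397) → (92.168,151.384) (closed)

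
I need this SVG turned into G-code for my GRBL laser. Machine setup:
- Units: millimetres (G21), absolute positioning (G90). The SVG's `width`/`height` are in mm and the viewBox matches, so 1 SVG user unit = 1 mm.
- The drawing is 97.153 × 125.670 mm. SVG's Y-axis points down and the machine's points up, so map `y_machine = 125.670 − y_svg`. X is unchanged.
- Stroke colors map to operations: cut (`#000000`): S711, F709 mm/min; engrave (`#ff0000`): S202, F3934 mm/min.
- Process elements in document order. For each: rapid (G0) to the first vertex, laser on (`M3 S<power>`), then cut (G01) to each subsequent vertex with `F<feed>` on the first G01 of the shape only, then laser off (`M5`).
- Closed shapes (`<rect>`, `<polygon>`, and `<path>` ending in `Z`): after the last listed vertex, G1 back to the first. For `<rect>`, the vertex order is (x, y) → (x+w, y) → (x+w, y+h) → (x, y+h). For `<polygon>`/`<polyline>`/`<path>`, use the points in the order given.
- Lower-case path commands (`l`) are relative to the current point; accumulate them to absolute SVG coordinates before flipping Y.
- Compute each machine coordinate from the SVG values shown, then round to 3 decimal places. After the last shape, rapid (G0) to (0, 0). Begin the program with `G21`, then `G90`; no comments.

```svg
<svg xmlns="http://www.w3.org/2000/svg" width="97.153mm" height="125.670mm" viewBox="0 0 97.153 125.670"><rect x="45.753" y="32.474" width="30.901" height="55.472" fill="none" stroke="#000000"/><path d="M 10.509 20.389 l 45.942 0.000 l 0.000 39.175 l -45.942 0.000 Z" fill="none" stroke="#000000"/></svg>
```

1 u = 1 mm; y_m = 125.670 − y.

[1] `<rect>` rectangle, #000000→cut S711 F709: (45.753,93.196) → (76.654,93.196) → (76.654,37.724) → (45.753,37.724) → (45.753,93.196) (closed)

[2] `<path>` rectangle, #000000→cut S711 F709: (10.509,105.281) → (56.451,105.281) → (56.451,66.106) → (10.509,66.106) → (10.509,105.281) (closed)

G21
G90
G0 X45.753 Y93.196
M3 S711
G01 X76.654 Y93.196 F709
G01 X76.654 Y37.724
G01 X45.753 Y37.724
G01 X45.753 Y93.196
M5
G0 X10.509 Y105.281
M3 S711
G01 X56.451 Y105.281 F709
G01 X56.451 Y66.106
G01 X10.509 Y66.106
G01 X10.509 Y105.281
M5
G0 X0.000 Y0.000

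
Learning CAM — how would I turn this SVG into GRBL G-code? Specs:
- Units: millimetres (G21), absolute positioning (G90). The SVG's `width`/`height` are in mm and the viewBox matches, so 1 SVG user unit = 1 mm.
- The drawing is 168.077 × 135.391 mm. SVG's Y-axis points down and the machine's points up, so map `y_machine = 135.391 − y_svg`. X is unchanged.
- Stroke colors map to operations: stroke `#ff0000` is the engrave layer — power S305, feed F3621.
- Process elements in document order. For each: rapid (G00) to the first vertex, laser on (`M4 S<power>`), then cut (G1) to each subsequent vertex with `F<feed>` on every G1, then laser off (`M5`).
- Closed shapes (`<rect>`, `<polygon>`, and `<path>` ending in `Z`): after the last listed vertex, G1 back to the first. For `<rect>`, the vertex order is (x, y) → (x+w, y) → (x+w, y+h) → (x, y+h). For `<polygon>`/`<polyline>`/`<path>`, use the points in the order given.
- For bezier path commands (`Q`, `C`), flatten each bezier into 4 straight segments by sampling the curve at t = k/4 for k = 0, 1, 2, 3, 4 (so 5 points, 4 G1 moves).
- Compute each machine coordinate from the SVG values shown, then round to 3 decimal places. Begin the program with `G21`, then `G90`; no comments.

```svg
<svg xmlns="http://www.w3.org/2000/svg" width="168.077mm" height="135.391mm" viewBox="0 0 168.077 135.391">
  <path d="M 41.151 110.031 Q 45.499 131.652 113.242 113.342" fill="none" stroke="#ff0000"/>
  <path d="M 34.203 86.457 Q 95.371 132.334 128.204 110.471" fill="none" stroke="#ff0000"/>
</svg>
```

G21
G90
G00 X41.151 Y25.360
M4 S305
G1 X47.287 Y17.045 F3621
G1 X61.348 Y13.722 F3621
G1 X83.333 Y15.390 F3621
G1 X113.242 Y22.049 F3621
M5
G00 X34.203 Y48.934
M4 S305
G1 X63.016 Y30.229 F3621
G1 X88.287 Y19.992 F3621
G1 X110.017 Y18.222 F3621
G1 X128.204 Y24.920 F3621
M5

Since the viewBox matches the mm dimensions, user units are millimetres directly. The only transform is the Y-flip y_m = 135.391 − y_svg.

Shape 1 is a quadratic bezier drawn with `<path>`. Its stroke #ff0000 means engrave at S305, F3621. After flipping Y the toolpath is (41.151,25.360) → (47.287,17.045) → (61.348,13.722) → (83.333,15.390) → (113.242,22.049).

Shape 2 is a quadratic bezier drawn with `<path>`. Its stroke #ff0000 means engrave at S305, F3621. After flipping Y the toolpath is (34.203,48.934) → (63.016,30.229) → (88.287,19.992) → (110.017,18.222) → (128.204,24.920).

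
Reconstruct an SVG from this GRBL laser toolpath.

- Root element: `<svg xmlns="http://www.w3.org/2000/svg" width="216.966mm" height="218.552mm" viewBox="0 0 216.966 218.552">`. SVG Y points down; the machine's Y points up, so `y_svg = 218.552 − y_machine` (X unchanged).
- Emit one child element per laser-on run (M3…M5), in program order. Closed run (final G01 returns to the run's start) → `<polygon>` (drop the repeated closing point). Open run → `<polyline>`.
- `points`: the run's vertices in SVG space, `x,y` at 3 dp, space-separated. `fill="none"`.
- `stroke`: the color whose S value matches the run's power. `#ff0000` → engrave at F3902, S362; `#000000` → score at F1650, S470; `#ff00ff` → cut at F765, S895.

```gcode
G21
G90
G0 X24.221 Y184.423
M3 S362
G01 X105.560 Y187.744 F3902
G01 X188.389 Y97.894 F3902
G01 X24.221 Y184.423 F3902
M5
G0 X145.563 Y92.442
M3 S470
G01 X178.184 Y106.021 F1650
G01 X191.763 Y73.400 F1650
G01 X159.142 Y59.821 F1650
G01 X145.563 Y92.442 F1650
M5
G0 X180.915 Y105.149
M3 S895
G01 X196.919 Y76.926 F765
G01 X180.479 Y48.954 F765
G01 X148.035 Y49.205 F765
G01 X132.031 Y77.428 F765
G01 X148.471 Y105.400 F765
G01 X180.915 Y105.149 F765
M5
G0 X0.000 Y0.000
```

Machine Y-up, SVG Y-down with viewBox height 218.552, so y_svg = 218.552 − y_machine; X carries over.

Run 1: the run's S362 means `#ff0000` (engrave). The run returns to its start, so emit a `<polygon>` with points (Y-flipped): 24.221,34.129 105.560,30.808 188.389,120.658.

Run 2: power S470 maps to stroke `#000000` (score). The run returns to its start, so emit a `<polygon>` with points (Y-flipped): 145.563,126.110 178.184,112.531 191.763,145.152 159.142,158.731.

Run 3: S895 ⇒ cut layer `#ff00ff`. The run returns to its start, so emit a `<polygon>` with points (Y-flipped): 180.915,113.403 196.919,141.626 180.479,169.598 148.035,169.347 132.031,141.124 148.471,113.152.

<svg xmlns="http://www.w3.org/2000/svg" width="216.966mm" height="218.552mm" viewBox="0 0 216.966 218.552">
  <polygon points="24.221,34.129 105.560,30.808 188.389,120.658" fill="none" stroke="#ff0000"/>
  <polygon points="145.563,126.110 178.184,112.531 191.763,145.152 159.142,158.731" fill="none" stroke="#000000"/>
  <polygon points="180.915,113.403 196.919,141.626 180.479,169.598 148.035,169.347 132.031,141.124 148.471,113.152" fill="none" stroke="#ff00ff"/>
</svg>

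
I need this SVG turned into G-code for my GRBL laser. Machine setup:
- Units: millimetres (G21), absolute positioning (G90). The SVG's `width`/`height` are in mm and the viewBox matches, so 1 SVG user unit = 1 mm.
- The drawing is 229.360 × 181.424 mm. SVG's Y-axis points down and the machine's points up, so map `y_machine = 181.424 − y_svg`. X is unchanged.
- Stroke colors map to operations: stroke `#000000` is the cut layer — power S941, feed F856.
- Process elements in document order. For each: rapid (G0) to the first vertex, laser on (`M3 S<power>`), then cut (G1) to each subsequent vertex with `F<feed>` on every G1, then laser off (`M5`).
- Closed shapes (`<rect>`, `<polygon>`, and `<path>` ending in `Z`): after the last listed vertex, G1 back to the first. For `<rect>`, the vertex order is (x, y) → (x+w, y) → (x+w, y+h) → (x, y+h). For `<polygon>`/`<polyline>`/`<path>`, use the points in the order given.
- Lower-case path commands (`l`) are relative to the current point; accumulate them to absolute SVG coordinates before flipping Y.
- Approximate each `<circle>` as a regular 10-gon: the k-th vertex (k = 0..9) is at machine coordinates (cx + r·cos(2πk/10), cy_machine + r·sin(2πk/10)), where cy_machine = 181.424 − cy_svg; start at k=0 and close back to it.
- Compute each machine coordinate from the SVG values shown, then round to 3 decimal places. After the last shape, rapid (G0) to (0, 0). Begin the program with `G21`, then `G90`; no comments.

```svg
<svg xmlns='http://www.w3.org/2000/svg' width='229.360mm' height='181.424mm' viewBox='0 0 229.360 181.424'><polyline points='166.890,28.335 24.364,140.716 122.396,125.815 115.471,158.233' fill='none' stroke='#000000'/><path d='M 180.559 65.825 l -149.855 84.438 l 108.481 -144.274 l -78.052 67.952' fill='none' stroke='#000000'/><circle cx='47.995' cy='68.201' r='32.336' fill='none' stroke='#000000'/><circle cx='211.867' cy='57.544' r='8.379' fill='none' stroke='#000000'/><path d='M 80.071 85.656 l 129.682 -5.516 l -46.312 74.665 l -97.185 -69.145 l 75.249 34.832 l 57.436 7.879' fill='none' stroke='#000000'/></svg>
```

Since the viewBox matches the mm dimensions, user units are millimetres directly. The only transform is the Y-flip y_m = 181.424 − y_svg.

Shape 1 is a open polyline drawn with `<polyline>`. Its stroke #000000 means cut at S941, F856. After flipping Y the toolpath is (166.890,153.089) → (24.364,40.708) → (122.396,55.609) → (115.471,23.191).

Shape 2 is a open polyline drawn with `<path>`. Its stroke #000000 means cut at S941, F856. After flipping Y the toolpath is (180.559,115.599) → (30.704,31.161) → (139.185,175.435) → (61.133,107.483).

Shape 3 is a circle drawn with `<circle>`. Its stroke #000000 means cut at S941, F856. After flipping Y the toolpath is (80.331,113.223) → (74.155,132.230) → (57.987,143.976) → (38.003,143.976) → (21.835,132.230) → (15.659,113.223) → (21.835,94.216) → (38.003,82.470) → (57.987,82.470) → (74.155,94.216) → (80.331,113.223), returning to the start.

Shape 4 is a circle drawn with `<circle>`. Its stroke #000000 means cut at S941, F856. After flipping Y the toolpath is (220.246,123.880) → (218.646,128.805) → (214.456,131.849) → (209.278,131.849) → (205.088,128.805) → (203.488,123.880) → (205.088,118.955) → (209.278,115.911) → (214.456,115.911) → (218.646,118.955) → (220.246,123.880), returning to the start.

Shape 5 is a open polyline drawn with `<path>`. Its stroke #000000 means cut at S941, F856. After flipping Y the toolpath is (80.071,95.768) → (209.753,101.284) → (163.441,26.619) → (66.256,95.764) → (141.505,60.932) → (198.941,53.053).

G21
G90
G0 X166.890 Y153.089
M3 S941
G1 X24.364 Y40.708 F856
G1 X122.396 Y55.609 F856
G1 X115.471 Y23.191 F856
M5
G0 X180.559 Y115.599
M3 S941
G1 X30.704 Y31.161 F856
G1 X139.185 Y175.435 F856
G1 X61.133 Y107.483 F856
M5
G0 X80.331 Y113.223
M3 S941
G1 X74.155 Y132.230 F856
G1 X57.987 Y143.976 F856
G1 X38.003 Y143.976 F856
G1 X21.835 Y132.230 F856
G1 X15.659 Y113.223 F856
G1 X21.835 Y94.216 F856
G1 X38.003 Y82.470 F856
G1 X57.987 Y82.470 F856
G1 X74.155 Y94.216 F856
G1 X80.331 Y113.223 F856
M5
G0 X220.246 Y123.880
M3 S941
G1 X218.646 Y128.805 F856
G1 X214.456 Y131.849 F856
G1 X209.278 Y131.849 F856
G1 X205.088 Y128.805 F856
G1 X203.488 Y123.880 F856
G1 X205.088 Y118.955 F856
G1 X209.278 Y115.911 F856
G1 X214.456 Y115.911 F856
G1 X218.646 Y118.955 F856
G1 X220.246 Y123.880 F856
M5
G0 X80.071 Y95.768
M3 S941
G1 X209.753 Y101.284 F856
G1 X163.441 Y26.619 F856
G1 X66.256 Y95.764 F856
G1 X141.505 Y60.932 F856
G1 X198.941 Y53.053 F856
M5
G0 X0.000 Y0.000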